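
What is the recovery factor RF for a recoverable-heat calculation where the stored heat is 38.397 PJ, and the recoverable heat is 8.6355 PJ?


RF = Q_rec / Q_s
RF = 8.6355 / 38.397
RF = 0.22490


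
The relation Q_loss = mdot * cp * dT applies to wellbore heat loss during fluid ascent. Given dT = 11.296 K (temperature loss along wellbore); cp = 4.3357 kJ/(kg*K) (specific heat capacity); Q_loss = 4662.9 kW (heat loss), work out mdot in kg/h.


mdot = Q_loss / (cp * dT)
mdot = 4662.9 / (4.3357 * 11.296)
mdot = 95.20773 kg/s
Convert: 95.20773 kg/s * 3600.0 = 3.4275e+05 kg/h
mdot = 3.4275e+05 kg/h


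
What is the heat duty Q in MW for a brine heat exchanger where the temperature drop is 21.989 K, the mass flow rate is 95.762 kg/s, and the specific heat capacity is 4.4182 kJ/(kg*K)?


Q = mdot * cp * dT / 1000
Q = 95.762 * 4.4182 * 21.989 / 1000
Q = 9.3035 MW


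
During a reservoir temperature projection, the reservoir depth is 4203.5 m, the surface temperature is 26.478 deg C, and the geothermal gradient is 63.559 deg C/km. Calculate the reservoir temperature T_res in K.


T_res = T_surf + grad * d / 1000
T_res = 26.478 + 63.559 * 4203.5 / 1000
T_res = 293.6483 deg C
Convert to K: 293.6483 + 273.15 = 566.80 K
T_res = 566.80 K


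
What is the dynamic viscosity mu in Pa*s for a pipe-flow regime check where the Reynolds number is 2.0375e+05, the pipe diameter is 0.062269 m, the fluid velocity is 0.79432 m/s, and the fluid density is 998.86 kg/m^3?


mu = rho * vel * D / Re
mu = 998.86 * 0.79432 * 0.062269 / 2.0375e+05
mu = 0.00024248 Pa*s


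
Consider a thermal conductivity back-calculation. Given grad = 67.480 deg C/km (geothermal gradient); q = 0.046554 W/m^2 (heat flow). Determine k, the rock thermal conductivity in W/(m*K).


k = q / (grad / 1000)
k = 0.046554 / (67.480 / 1000)
k = 0.68989 W/(m*K)


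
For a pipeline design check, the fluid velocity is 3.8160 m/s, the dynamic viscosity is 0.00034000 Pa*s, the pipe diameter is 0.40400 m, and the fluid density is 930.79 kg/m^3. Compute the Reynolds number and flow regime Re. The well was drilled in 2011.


Step 1: Re = rho*vel*D/mu = 930.79*3.816*0.404/0.00034 = 4.2205e+06
Step 2: Re = 4.2205e+06 > 4000, so flow is turbulent.
Re = 4.2205e+06 (turbulent)


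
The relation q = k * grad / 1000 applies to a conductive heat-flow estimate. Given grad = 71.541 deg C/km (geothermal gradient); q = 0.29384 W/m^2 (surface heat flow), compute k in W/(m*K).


k = q * 1000 / grad
k = 0.29384 * 1000 / 71.541
k = 4.1073 W/(m*K)


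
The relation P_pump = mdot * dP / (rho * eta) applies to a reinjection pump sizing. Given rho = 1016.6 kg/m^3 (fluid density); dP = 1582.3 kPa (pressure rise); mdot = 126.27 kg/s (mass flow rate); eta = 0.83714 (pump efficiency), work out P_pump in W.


P_pump = mdot * dP / (rho * eta)
P_pump = 126.27 * 1582.3 / (1016.6 * 0.83714)
P_pump = 234.7690 kW
Convert: 234.7690 kW * 1000.0 = 2.3477e+05 W
P_pump = 2.3477e+05 W


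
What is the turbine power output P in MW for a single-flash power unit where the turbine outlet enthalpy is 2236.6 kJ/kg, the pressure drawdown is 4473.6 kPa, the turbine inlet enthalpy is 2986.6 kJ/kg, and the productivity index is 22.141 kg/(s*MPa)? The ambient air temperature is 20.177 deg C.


Step 1: mdot = PI * dP / 1000 = 22.141 * 4473.6 / 1000 = 99.04998 kg/s
Step 2: P = mdot*(h_in - h_out)/1000 = 99.04998*(2986.6 - 2236.6)/1000 = 74.287 MW
P = 74.287 MW


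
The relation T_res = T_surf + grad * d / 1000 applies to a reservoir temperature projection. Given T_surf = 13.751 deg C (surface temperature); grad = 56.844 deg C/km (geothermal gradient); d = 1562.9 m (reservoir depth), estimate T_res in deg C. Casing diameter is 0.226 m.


T_res = T_surf + grad * d / 1000
T_res = 13.751 + 56.844 * 1562.9 / 1000
T_res = 102.59 deg C


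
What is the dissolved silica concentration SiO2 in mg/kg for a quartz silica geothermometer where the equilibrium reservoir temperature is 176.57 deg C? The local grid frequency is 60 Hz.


SiO2 = 10^(5.19 - 1309/(T_eq + 273.15))
SiO2 = 10^(5.19 - 1309/(176.57 + 273.15))
SiO2 = 190.24 mg/kg


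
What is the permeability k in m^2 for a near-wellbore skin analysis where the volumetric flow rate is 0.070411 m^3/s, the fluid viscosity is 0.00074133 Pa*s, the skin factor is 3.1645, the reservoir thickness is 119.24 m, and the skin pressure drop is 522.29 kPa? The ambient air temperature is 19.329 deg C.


k = S*q*mu / (2*pi*dP_s*1000*hr)
k = 3.1645*0.070411*0.00074133 / (2*pi*522.29*1000*119.24)
k = 4.2213e-13 m^2


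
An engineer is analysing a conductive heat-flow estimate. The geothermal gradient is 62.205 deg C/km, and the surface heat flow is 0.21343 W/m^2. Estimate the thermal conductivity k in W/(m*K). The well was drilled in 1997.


k = q * 1000 / grad
k = 0.21343 * 1000 / 62.205
k = 3.4311 W/(m*K)


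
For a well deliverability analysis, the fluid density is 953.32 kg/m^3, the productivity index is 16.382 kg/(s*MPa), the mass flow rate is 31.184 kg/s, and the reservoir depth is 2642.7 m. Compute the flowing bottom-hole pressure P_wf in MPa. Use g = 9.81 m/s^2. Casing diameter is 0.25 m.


Step 1: P_i = rho*g*h/1e6 = 953.32*9.81*2642.7/1e6 = 24.71471 MPa
Step 2: P_wf = P_i - mdot/PI = 24.71471 - 31.184/16.382 = 22.811 MPa
P_wf = 22.811 MPa


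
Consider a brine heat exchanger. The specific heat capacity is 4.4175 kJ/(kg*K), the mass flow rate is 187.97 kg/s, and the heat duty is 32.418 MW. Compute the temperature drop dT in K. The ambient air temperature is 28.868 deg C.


dT = Q * 1000 / (mdot * cp)
dT = 32.418 * 1000 / (187.97 * 4.4175)
dT = 39.041 K


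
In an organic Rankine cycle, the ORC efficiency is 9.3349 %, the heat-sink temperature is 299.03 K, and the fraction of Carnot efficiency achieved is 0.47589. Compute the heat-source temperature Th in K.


Th = Tc / (1 - (eta_orc/100)/f)
Th = 299.03 / (1 - (9.3349/100)/0.47589)
Th = 372.00 K


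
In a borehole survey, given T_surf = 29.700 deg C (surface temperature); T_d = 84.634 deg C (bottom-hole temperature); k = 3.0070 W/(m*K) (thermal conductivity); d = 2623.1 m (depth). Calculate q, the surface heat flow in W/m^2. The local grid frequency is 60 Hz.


Step 1: grad = (T_d - T_surf)/d * 1000 = (84.634 - 29.7)/2623.1 * 1000 = 20.94240 deg C/km
Step 2: q = k * grad / 1000 = 3.007 * 20.94240 / 1000 = 0.062974 W/m^2
q = 0.062974 W/m^2


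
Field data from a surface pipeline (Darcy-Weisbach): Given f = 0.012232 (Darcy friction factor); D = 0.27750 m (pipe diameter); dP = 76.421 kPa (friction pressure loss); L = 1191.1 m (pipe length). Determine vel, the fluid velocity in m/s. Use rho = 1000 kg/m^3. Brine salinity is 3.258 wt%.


vel = sqrt(dP*1000*2*D / (f*L*rho))
vel = sqrt(76.421*1000*2*0.27750 / (0.012232*1191.1*1000))
vel = 1.7062 m/s


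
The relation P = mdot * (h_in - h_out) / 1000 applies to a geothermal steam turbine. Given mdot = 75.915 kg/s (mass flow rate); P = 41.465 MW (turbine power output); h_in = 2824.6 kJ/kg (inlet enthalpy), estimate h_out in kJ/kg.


h_out = h_in - P * 1000 / mdot
h_out = 2824.6 - 41.465 * 1000 / 75.915
h_out = 2278.4 kJ/kg


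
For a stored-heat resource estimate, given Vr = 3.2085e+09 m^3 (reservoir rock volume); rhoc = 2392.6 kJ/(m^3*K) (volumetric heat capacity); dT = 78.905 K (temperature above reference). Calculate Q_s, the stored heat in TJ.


Q_s = Vr * rhoc * dT / 1e12
Q_s = 3.2085e+09 * 2392.6 * 78.905 / 1e12
Q_s = 605.7266 PJ
Convert: 605.7266 PJ * 1000.0 = 6.0573e+05 TJ
Q_s = 6.0573e+05 TJ


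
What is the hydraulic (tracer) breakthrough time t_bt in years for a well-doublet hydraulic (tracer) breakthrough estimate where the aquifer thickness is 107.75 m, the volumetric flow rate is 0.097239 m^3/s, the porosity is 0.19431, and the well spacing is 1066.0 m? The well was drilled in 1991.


t_bt = pi * hr * phi * L^2 / (3 * Qv) / (365.25*86400)
t_bt = pi * 107.75 * 0.19431 * 1066.0^2 / (3 * 0.097239) / (365.25*86400)
t_bt = 8.1192 years


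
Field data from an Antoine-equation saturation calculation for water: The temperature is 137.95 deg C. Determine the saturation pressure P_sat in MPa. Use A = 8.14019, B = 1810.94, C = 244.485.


P_sat = 10^(A - B/(C + T)) / 760 * 0.101325
P_sat = 10^(8.14019 - 1810.94/(244.485 + 137.95)) / 760 * 0.101325
P_sat = 0.33869 MPa


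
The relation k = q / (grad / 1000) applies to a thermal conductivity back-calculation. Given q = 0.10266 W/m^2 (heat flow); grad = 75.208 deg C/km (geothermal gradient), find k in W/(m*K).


k = q / (grad / 1000)
k = 0.10266 / (75.208 / 1000)
k = 1.3650 W/(m*K)


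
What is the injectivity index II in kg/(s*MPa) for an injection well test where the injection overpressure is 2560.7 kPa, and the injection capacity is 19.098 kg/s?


II = mdot * 1000 / dP
II = 19.098 * 1000 / 2560.7
II = 7.4581 kg/(s*MPa)


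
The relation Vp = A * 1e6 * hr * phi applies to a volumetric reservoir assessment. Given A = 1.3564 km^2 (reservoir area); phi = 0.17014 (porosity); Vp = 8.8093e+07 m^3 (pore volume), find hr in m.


hr = Vp / (A * 1e6 * phi)
hr = 8.8093e+07 / (1.3564 * 1e6 * 0.17014)
hr = 381.72 m


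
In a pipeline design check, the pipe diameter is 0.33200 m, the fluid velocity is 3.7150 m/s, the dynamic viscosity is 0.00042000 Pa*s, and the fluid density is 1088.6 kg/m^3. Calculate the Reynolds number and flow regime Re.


Step 1: Re = rho*vel*D/mu = 1088.6*3.715*0.332/0.00042 = 3.1968e+06
Step 2: Re = 3.1968e+06 > 4000, so flow is turbulent.
Re = 3.1968e+06 (turbulent)


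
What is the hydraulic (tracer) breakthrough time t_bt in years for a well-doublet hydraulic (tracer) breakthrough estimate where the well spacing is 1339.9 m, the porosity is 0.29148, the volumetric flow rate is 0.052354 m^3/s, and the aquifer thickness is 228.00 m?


t_bt = pi * hr * phi * L^2 / (3 * Qv) / (365.25*86400)
t_bt = pi * 228.00 * 0.29148 * 1339.9^2 / (3 * 0.052354) / (365.25*86400)
t_bt = 75.625 years


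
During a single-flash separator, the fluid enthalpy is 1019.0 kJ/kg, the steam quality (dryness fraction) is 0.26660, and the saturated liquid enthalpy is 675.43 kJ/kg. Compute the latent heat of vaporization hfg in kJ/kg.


hfg = (h - hf) / x
hfg = (1019.0 - 675.43) / 0.26660
hfg = 1288.7 kJ/kg


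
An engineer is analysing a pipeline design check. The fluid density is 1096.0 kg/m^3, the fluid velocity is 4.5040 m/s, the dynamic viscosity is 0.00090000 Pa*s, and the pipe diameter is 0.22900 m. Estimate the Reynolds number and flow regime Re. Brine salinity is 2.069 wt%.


Step 1: Re = rho*vel*D/mu = 1096.0*4.504*0.229/0.0009 = 1.2560e+06
Step 2: Re = 1.2560e+06 > 4000, so flow is turbulent.
Re = 1.2560e+06 (turbulent)


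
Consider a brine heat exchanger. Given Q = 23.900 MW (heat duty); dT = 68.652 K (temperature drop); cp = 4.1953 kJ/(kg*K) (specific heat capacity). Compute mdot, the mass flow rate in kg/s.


mdot = Q * 1000 / (cp * dT)
mdot = 23.900 * 1000 / (4.1953 * 68.652)
mdot = 82.982 kg/s


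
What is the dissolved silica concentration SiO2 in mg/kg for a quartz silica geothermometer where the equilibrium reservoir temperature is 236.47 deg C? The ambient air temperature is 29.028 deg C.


SiO2 = 10^(5.19 - 1309/(T_eq + 273.15))
SiO2 = 10^(5.19 - 1309/(236.47 + 273.15))
SiO2 = 418.23 mg/kg


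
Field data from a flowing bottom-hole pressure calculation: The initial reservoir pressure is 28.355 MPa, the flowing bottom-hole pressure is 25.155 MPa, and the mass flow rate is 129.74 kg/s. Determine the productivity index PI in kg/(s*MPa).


PI = mdot / (P_i - P_wf)
PI = 129.74 / (28.355 - 25.155)
PI = 40.544 kg/(s*MPa)


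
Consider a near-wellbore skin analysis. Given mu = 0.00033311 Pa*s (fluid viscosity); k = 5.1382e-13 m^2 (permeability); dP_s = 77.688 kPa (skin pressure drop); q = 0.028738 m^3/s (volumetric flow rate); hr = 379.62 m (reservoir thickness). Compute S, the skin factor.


S = dP_s * 1000 * 2*pi*k*hr / (q*mu)
S = 77.688 * 1000 * 2*pi*5.1382e-13*379.62 / (0.028738*0.00033311)
S = 9.9460


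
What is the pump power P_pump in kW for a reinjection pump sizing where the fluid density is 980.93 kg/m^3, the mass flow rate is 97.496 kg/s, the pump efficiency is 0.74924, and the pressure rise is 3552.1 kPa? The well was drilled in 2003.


P_pump = mdot * dP / (rho * eta)
P_pump = 97.496 * 3552.1 / (980.93 * 0.74924)
P_pump = 471.21 kW


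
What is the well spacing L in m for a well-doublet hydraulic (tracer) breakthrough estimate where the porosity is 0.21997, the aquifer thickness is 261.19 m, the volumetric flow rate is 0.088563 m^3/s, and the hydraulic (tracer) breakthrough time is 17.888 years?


L = sqrt(t_bt*365.25*86400*3*Qv / (pi*hr*phi))
L = sqrt(17.888*365.25*86400*3*0.088563 / (pi*261.19*0.21997))
L = 911.56 m


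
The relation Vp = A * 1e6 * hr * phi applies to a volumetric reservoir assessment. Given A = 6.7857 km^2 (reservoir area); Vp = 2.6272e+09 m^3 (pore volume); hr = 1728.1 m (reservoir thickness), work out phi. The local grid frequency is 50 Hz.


phi = Vp / (A * 1e6 * hr)
phi = 2.6272e+09 / (6.7857 * 1e6 * 1728.1)
phi = 0.22404


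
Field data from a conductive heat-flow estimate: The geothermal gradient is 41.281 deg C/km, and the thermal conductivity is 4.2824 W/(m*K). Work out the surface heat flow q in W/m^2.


q = k * grad / 1000
q = 4.2824 * 41.281 / 1000
q = 0.17678 W/m^2


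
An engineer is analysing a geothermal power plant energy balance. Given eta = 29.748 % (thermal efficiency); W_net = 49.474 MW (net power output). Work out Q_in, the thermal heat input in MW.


Q_in = W_net / (eta / 100)
Q_in = 49.474 / (29.748 / 100)
Q_in = 166.31 MW


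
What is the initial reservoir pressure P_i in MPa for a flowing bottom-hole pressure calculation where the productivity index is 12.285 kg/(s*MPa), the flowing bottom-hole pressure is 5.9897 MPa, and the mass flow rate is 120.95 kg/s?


P_i = P_wf + mdot / PI
P_i = 5.9897 + 120.95 / 12.285
P_i = 15.835 MPa


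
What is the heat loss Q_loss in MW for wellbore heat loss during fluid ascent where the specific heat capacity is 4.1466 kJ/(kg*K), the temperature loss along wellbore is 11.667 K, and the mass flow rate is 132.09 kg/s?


Q_loss = mdot * cp * dT
Q_loss = 132.09 * 4.1466 * 11.667
Q_loss = 6390.301 kW
Convert: 6390.301 kW * 0.001 = 6.3903 MW
Q_loss = 6.3903 MW


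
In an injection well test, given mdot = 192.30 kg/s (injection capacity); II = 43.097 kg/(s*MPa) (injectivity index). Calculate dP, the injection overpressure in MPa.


dP = mdot * 1000 / II
dP = 192.30 * 1000 / 43.097
dP = 4462.028 kPa
Convert: 4462.028 kPa * 0.001 = 4.4620 MPa
dP = 4.4620 MPa


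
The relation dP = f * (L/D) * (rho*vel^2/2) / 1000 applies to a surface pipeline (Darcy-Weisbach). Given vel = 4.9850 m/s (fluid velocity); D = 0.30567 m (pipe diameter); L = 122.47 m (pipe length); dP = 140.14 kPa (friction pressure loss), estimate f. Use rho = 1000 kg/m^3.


f = dP*1000 / ((L/D)*(rho*vel^2/2))
f = 140.14*1000 / ((122.47/0.30567)*(1000*4.9850^2/2))
f = 0.028150


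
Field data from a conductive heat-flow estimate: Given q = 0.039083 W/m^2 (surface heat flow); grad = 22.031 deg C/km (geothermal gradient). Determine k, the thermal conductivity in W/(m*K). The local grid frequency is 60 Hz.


k = q * 1000 / grad
k = 0.039083 * 1000 / 22.031
k = 1.7740 W/(m*K)


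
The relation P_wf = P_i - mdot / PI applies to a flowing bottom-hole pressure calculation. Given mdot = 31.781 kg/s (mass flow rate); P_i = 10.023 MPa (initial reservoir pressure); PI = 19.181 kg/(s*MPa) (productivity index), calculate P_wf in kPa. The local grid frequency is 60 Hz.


P_wf = P_i - mdot / PI
P_wf = 10.023 - 31.781 / 19.181
P_wf = 8.366100 MPa
Convert: 8.366100 MPa * 1000.0 = 8366.1 kPa
P_wf = 8366.1 kPa


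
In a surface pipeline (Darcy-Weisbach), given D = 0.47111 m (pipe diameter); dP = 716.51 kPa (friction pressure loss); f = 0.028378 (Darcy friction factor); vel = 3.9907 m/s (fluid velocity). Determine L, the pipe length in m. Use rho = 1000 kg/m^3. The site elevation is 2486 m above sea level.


L = dP*1000*D / (f*rho*vel^2/2)
L = 716.51*1000*0.47111 / (0.028378*1000*3.9907^2/2)
L = 1493.8 m


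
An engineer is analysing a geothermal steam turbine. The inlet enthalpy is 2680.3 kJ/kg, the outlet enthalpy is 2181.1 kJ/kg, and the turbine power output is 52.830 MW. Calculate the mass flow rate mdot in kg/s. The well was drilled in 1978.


mdot = P * 1000 / (h_in - h_out)
mdot = 52.830 * 1000 / (2680.3 - 2181.1)
mdot = 105.83 kg/s


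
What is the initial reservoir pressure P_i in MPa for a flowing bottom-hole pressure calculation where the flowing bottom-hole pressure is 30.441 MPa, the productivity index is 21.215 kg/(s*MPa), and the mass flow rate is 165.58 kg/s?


P_i = P_wf + mdot / PI
P_i = 30.441 + 165.58 / 21.215
P_i = 38.246 MPa


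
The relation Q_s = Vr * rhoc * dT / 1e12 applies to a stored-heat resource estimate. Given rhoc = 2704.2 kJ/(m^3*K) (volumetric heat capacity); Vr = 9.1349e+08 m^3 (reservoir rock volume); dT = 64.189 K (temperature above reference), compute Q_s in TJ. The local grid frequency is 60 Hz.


Q_s = Vr * rhoc * dT / 1e12
Q_s = 9.1349e+08 * 2704.2 * 64.189 / 1e12
Q_s = 158.5635 PJ
Convert: 158.5635 PJ * 1000.0 = 1.5856e+05 TJ
Q_s = 1.5856e+05 TJ


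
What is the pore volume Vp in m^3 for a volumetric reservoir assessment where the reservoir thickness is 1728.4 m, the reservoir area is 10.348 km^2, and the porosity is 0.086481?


Vp = A * 1e6 * hr * phi
Vp = 10.348 * 1e6 * 1728.4 * 0.086481
Vp = 1.5468e+09 m^3


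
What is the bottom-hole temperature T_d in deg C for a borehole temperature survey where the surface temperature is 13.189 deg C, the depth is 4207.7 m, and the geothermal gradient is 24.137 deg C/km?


T_d = T_surf + grad * d / 1000
T_d = 13.189 + 24.137 * 4207.7 / 1000
T_d = 114.75 deg C


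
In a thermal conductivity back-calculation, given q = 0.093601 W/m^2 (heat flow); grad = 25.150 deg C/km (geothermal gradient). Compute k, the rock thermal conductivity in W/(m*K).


k = q / (grad / 1000)
k = 0.093601 / (25.150 / 1000)
k = 3.7217 W/(m*K)


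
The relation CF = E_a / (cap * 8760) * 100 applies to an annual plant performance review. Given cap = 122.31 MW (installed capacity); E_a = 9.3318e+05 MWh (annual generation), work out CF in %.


CF = E_a / (cap * 8760) * 100
CF = 9.3318e+05 / (122.31 * 8760) * 100
CF = 87.096 %


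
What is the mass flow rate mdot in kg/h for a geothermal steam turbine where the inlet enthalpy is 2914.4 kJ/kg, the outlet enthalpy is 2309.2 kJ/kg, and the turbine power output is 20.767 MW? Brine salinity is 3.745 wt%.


mdot = P * 1000 / (h_in - h_out)
mdot = 20.767 * 1000 / (2914.4 - 2309.2)
mdot = 34.31428 kg/s
Convert: 34.31428 kg/s * 3600.0 = 1.2353e+05 kg/h
mdot = 1.2353e+05 kg/h


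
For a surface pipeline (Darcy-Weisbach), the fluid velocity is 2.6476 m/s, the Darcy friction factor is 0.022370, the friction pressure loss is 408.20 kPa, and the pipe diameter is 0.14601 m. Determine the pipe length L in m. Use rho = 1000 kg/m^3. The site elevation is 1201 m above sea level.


L = dP*1000*D / (f*rho*vel^2/2)
L = 408.20*1000*0.14601 / (0.022370*1000*2.6476^2/2)
L = 760.18 m


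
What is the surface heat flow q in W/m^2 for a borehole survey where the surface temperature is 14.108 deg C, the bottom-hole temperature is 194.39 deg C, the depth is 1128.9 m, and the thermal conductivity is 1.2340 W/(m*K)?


Step 1: grad = (T_d - T_surf)/d * 1000 = (194.39 - 14.108)/1128.9 * 1000 = 159.6971 deg C/km
Step 2: q = k * grad / 1000 = 1.234 * 159.6971 / 1000 = 0.19707 W/m^2
q = 0.19707 W/m^2


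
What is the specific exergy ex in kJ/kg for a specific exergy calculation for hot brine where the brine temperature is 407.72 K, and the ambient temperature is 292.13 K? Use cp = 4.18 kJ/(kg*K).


ex = cp * ((T_b - T_0) - T_0 * ln(T_b/T_0))
ex = 4.18 * ((407.72 - 292.13) - 292.13 * ln(407.72/292.13))
ex = 76.073 kJ/kg


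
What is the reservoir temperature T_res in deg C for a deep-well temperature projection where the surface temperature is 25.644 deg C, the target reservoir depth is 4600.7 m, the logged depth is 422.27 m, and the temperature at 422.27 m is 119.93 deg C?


Step 1: grad = (T_d1 - T_surf)/d1 * 1000 = (119.93 - 25.644)/422.27 * 1000 = 223.2837 deg C/km
Step 2: T_res = T_surf + grad*d2/1000 = 25.644 + 223.2837*4600.7/1000 = 1052.9 deg C
T_res = 1052.9 deg C


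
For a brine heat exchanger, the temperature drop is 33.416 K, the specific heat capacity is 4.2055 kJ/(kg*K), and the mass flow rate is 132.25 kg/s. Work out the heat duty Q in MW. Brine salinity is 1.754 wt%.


Q = mdot * cp * dT / 1000
Q = 132.25 * 4.2055 * 33.416 / 1000
Q = 18.585 MW


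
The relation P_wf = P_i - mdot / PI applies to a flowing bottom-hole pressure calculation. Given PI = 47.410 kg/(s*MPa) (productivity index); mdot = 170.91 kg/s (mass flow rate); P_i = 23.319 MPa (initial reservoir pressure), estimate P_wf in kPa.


P_wf = P_i - mdot / PI
P_wf = 23.319 - 170.91 / 47.410
P_wf = 19.71406 MPa
Convert: 19.71406 MPa * 1000.0 = 19714 kPa
P_wf = 19714 kPa


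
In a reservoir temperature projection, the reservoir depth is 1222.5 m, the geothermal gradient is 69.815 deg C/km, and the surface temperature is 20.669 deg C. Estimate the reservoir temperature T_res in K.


T_res = T_surf + grad * d / 1000
T_res = 20.669 + 69.815 * 1222.5 / 1000
T_res = 106.0178 deg C
Convert to K: 106.0178 + 273.15 = 379.17 K
T_res = 379.17 K


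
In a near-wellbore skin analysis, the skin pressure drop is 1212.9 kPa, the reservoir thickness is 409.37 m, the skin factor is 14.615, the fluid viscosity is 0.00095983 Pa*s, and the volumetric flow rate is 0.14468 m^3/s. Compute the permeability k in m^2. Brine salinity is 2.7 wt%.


k = S*q*mu / (2*pi*dP_s*1000*hr)
k = 14.615*0.14468*0.00095983 / (2*pi*1212.9*1000*409.37)
k = 6.5055e-13 m^2


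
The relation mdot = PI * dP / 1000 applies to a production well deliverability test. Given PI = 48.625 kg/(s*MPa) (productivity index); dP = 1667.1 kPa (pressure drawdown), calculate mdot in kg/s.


mdot = PI * dP / 1000
mdot = 48.625 * 1667.1 / 1000
mdot = 81.063 kg/s


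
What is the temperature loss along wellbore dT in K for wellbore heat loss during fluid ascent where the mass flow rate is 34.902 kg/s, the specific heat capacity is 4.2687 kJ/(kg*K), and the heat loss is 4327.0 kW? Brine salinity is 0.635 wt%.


dT = Q_loss / (mdot * cp)
dT = 4327.0 / (34.902 * 4.2687)
dT = 29.043 K


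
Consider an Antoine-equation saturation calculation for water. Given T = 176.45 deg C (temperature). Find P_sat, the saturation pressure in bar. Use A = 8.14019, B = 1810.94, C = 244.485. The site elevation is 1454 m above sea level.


P_sat = 10^(A - B/(C + T)) / 760 * 0.101325
P_sat = 10^(8.14019 - 1810.94/(244.485 + 176.45)) / 760 * 0.101325
P_sat = 0.9181393 MPa
Convert: 0.9181393 MPa * 10.0 = 9.1814 bar
P_sat = 9.1814 bar


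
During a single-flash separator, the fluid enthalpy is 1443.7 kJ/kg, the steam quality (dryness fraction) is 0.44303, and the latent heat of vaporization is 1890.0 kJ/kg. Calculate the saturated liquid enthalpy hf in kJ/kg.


hf = h - x * hfg
hf = 1443.7 - 0.44303 * 1890.0
hf = 606.37 kJ/kg


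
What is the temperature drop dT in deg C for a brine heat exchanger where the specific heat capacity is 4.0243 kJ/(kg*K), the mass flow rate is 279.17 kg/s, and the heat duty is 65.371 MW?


dT = Q * 1000 / (mdot * cp)
dT = 65.371 * 1000 / (279.17 * 4.0243)
dT = 58.18701 K
Convert (temperature difference, 1 K = 1 deg C): 58.18701 K = 58.18701 deg C
dT = 58.187 deg C


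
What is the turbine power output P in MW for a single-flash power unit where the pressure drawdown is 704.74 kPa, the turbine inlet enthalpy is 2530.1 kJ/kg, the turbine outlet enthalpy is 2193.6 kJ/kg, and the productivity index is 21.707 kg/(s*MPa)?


Step 1: mdot = PI * dP / 1000 = 21.707 * 704.74 / 1000 = 15.29779 kg/s
Step 2: P = mdot*(h_in - h_out)/1000 = 15.29779*(2530.1 - 2193.6)/1000 = 5.1477 MW
P = 5.1477 MW


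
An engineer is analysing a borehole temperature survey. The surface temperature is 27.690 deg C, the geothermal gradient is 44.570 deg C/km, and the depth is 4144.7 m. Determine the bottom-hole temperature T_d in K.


T_d = T_surf + grad * d / 1000
T_d = 27.690 + 44.570 * 4144.7 / 1000
T_d = 212.4193 deg C
Convert to K: 212.4193 + 273.15 = 485.57 K
T_d = 485.57 K


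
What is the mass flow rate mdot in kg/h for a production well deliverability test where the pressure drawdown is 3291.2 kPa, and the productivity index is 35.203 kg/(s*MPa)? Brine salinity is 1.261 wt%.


mdot = PI * dP / 1000
mdot = 35.203 * 3291.2 / 1000
mdot = 115.8601 kg/s
Convert: 115.8601 kg/s * 3600.0 = 4.1710e+05 kg/h
mdot = 4.1710e+05 kg/h


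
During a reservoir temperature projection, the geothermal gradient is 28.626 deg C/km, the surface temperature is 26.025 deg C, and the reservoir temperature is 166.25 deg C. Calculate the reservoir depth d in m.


d = (T_res - T_surf) / grad * 1000
d = (166.25 - 26.025) / 28.626 * 1000
d = 4898.5 m


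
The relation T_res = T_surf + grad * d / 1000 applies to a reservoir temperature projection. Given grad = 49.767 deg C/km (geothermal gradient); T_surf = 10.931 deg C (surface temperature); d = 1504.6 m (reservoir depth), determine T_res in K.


T_res = T_surf + grad * d / 1000
T_res = 10.931 + 49.767 * 1504.6 / 1000
T_res = 85.81043 deg C
Convert to K: 85.81043 + 273.15 = 358.96 K
T_res = 358.96 K


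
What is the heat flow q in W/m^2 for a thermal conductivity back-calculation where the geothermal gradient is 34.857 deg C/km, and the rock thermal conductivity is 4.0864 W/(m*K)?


q = k * grad / 1000
q = 4.0864 * 34.857 / 1000
q = 0.14244 W/m^2


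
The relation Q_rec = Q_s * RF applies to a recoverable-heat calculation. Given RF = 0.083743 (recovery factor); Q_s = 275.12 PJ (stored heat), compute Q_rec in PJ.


Q_rec = Q_s * RF
Q_rec = 275.12 * 0.083743
Q_rec = 23.039 PJ


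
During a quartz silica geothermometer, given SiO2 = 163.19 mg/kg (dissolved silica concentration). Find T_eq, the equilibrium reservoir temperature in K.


T_eq = 1309 / (5.19 - log10(SiO2)) - 273.15
T_eq = 1309 / (5.19 - log10(163.19)) - 273.15
T_eq = 166.5091 deg C
Convert to K: 166.5091 + 273.15 = 439.66 K
T_eq = 439.66 K


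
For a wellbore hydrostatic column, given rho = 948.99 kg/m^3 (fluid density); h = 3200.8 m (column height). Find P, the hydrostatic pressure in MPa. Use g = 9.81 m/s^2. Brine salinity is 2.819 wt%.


P = rho * g * h / 1e6
P = 948.99 * 9.81 * 3200.8 / 1e6
P = 29.798 MPa


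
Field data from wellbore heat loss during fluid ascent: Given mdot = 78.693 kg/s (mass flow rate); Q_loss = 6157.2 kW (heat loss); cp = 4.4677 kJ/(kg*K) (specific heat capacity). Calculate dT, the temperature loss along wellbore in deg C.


dT = Q_loss / (mdot * cp)
dT = 6157.2 / (78.693 * 4.4677)
dT = 17.51311 K
Convert (temperature difference, 1 K = 1 deg C): 17.51311 K = 17.51311 deg C
dT = 17.513 deg C


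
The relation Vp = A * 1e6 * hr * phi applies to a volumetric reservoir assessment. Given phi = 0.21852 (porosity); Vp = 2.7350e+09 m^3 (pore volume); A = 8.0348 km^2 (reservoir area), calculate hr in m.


hr = Vp / (A * 1e6 * phi)
hr = 2.7350e+09 / (8.0348 * 1e6 * 0.21852)
hr = 1557.7 m


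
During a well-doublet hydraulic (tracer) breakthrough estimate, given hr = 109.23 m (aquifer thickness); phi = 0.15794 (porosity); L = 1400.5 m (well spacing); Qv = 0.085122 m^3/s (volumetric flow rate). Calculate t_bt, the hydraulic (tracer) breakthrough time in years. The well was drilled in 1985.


t_bt = pi * hr * phi * L^2 / (3 * Qv) / (365.25*86400)
t_bt = pi * 109.23 * 0.15794 * 1400.5^2 / (3 * 0.085122) / (365.25*86400)
t_bt = 13.191 years


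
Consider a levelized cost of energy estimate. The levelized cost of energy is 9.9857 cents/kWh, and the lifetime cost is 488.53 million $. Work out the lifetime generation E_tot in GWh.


E_tot = C_tot / LCOE * 100
E_tot = 488.53 / 9.9857 * 100
E_tot = 4892.3 GWh


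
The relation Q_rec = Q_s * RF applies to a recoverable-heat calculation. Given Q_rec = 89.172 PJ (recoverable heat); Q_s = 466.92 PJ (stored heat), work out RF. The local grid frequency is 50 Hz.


RF = Q_rec / Q_s
RF = 89.172 / 466.92
RF = 0.19098


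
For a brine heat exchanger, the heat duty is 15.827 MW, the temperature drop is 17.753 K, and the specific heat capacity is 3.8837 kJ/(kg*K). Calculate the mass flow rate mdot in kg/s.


mdot = Q * 1000 / (cp * dT)
mdot = 15.827 * 1000 / (3.8837 * 17.753)
mdot = 229.55 kg/s


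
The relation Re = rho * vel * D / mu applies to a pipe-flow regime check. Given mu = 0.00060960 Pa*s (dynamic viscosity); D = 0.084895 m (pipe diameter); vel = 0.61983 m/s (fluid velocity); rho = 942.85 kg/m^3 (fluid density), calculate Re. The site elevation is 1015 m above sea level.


Re = rho * vel * D / mu
Re = 942.85 * 0.61983 * 0.084895 / 0.00060960
Re = 81386


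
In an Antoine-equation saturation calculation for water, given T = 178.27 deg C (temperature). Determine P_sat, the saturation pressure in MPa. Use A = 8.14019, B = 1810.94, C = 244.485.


P_sat = 10^(A - B/(C + T)) / 760 * 0.101325
P_sat = 10^(8.14019 - 1810.94/(244.485 + 178.27)) / 760 * 0.101325
P_sat = 0.95814 MPa


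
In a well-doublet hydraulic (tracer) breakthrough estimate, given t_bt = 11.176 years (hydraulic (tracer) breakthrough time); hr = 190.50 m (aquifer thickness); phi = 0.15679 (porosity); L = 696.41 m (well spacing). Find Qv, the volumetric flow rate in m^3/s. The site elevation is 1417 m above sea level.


Qv = pi*hr*phi*L^2 / (3*t_bt*365.25*86400)
Qv = pi*190.50*0.15679*696.41^2 / (3*11.176*365.25*86400)
Qv = 0.043011 m^3/s


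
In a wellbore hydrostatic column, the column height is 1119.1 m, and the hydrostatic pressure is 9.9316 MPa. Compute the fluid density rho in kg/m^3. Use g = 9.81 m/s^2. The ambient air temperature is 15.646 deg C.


rho = P * 1e6 / (g * h)
rho = 9.9316 * 1e6 / (9.81 * 1119.1)
rho = 904.65 kg/m^3


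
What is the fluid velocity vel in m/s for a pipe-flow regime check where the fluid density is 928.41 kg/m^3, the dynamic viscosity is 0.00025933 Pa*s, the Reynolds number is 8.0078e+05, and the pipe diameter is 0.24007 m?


vel = Re * mu / (rho * D)
vel = 8.0078e+05 * 0.00025933 / (928.41 * 0.24007)
vel = 0.93173 m/s


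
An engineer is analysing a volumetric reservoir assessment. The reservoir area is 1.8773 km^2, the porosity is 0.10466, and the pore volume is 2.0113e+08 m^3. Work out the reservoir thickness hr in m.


hr = Vp / (A * 1e6 * phi)
hr = 2.0113e+08 / (1.8773 * 1e6 * 0.10466)
hr = 1023.7 m


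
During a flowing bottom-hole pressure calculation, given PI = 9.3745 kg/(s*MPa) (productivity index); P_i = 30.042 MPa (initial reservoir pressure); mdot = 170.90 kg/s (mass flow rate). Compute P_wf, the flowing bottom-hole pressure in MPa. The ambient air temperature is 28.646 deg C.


P_wf = P_i - mdot / PI
P_wf = 30.042 - 170.90 / 9.3745
P_wf = 11.812 MPa


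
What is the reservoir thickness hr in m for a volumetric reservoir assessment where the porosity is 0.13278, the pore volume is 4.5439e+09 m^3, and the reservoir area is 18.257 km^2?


hr = Vp / (A * 1e6 * phi)
hr = 4.5439e+09 / (18.257 * 1e6 * 0.13278)
hr = 1874.4 m


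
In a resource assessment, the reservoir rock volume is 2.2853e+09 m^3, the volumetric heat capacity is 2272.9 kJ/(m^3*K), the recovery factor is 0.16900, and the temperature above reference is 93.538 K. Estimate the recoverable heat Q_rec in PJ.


Step 1: Q_s = Vr*rhoc*dT/1e12 = 2.2853e+09*2272.9*93.538/1e12 = 485.8605 PJ
Step 2: Q_rec = Q_s * RF = 485.8605 * 0.169 = 82.110 PJ
Q_rec = 82.110 PJ


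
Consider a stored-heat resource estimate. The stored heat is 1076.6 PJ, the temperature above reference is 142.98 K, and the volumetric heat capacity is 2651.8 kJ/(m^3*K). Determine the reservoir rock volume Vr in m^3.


Vr = Q_s * 1e12 / (rhoc * dT)
Vr = 1076.6 * 1e12 / (2651.8 * 142.98)
Vr = 2.8395e+09 m^3


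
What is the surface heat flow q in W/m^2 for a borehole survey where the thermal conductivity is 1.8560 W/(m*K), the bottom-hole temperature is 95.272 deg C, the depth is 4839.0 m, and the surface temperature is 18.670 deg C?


Step 1: grad = (T_d - T_surf)/d * 1000 = (95.272 - 18.67)/4839.0 * 1000 = 15.83013 deg C/km
Step 2: q = k * grad / 1000 = 1.856 * 15.83013 / 1000 = 0.029381 W/m^2
q = 0.029381 W/m^2


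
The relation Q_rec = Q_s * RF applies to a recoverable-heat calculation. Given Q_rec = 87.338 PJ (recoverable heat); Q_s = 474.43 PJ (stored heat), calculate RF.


RF = Q_rec / Q_s
RF = 87.338 / 474.43
RF = 0.18409


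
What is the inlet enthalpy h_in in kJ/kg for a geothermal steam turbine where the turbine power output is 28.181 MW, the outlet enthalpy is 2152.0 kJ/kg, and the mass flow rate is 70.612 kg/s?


h_in = h_out + P * 1000 / mdot
h_in = 2152.0 + 28.181 * 1000 / 70.612
h_in = 2551.1 kJ/kg


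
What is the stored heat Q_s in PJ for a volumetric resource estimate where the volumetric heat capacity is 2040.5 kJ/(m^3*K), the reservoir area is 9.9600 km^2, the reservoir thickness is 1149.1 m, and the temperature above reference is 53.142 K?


Step 1: Vr = A*1e6*hr = 9.96*1e6*1149.1 = 1.144504e+10 m^3
Step 2: Q_s = Vr*rhoc*dT/1e12 = 1.144504e+10*2040.5*53.142/1e12 = 1241.1 PJ
Q_s = 1241.1 PJ


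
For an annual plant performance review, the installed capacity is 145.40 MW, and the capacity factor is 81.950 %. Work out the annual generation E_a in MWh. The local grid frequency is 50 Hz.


E_a = CF / 100 * cap * 8760
E_a = 81.950 / 100 * 145.40 * 8760
E_a = 1.0438e+06 MWh


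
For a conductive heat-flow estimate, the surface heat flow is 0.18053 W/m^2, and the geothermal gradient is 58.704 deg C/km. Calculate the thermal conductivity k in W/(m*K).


k = q * 1000 / grad
k = 0.18053 * 1000 / 58.704
k = 3.0753 W/(m*K)


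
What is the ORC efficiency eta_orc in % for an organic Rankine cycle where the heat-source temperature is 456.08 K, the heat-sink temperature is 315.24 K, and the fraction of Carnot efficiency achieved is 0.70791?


eta_orc = (1 - Tc/Th) * f * 100
eta_orc = (1 - 315.24/456.08) * 0.70791 * 100
eta_orc = 21.861 %


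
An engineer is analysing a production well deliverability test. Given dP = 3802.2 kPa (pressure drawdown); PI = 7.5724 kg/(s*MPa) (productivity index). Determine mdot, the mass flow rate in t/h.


mdot = PI * dP / 1000
mdot = 7.5724 * 3802.2 / 1000
mdot = 28.79178 kg/s
Convert: 28.79178 kg/s * 3.6 = 103.65 t/h
mdot = 103.65 t/h


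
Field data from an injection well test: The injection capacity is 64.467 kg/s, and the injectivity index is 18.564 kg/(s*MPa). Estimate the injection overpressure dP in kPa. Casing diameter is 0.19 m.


dP = mdot * 1000 / II
dP = 64.467 * 1000 / 18.564
dP = 3472.7 kPa


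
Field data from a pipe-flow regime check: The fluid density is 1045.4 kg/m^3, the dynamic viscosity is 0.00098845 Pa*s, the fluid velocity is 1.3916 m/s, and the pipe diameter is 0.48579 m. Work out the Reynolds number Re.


Re = rho * vel * D / mu
Re = 1045.4 * 1.3916 * 0.48579 / 0.00098845
Re = 7.1497e+05


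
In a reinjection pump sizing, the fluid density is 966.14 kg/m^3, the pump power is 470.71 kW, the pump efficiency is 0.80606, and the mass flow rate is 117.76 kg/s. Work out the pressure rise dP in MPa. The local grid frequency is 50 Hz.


dP = P_pump * rho * eta / mdot
dP = 470.71 * 966.14 * 0.80606 / 117.76
dP = 3112.885 kPa
Convert: 3112.885 kPa * 0.001 = 3.1129 MPa
dP = 3.1129 MPa


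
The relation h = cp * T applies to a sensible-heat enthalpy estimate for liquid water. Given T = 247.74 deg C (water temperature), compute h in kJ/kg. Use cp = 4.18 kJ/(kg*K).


h = cp * T
h = 4.18 * 247.74
h = 1035.6 kJ/kg


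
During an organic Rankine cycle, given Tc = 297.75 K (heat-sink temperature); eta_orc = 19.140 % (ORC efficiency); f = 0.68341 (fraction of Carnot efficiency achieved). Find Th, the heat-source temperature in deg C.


Th = Tc / (1 - (eta_orc/100)/f)
Th = 297.75 / (1 - (19.140/100)/0.68341)
Th = 413.5797 K
Convert to deg C: 413.5797 - 273.15 = 140.43 deg C
Th = 140.43 deg C


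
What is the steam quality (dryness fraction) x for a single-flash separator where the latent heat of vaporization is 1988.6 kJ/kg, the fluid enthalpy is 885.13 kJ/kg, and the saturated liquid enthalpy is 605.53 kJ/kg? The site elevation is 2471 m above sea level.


x = (h - hf) / hfg
x = (885.13 - 605.53) / 1988.6
x = 0.14060


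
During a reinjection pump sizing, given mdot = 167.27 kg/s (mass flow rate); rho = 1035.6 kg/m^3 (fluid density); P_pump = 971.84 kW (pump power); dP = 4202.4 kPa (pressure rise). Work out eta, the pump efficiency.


eta = mdot * dP / (rho * P_pump)
eta = 167.27 * 4202.4 / (1035.6 * 971.84)
eta = 0.69844


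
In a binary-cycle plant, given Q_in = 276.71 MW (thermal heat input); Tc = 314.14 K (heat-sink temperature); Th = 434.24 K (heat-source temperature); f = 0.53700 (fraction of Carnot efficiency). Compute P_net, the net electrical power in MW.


Step 1: eta = (1 - Tc/Th)*f = (1 - 314.14/434.24)*0.537 = 0.1485209
Step 2: P_net = eta * Q_in = 0.1485209 * 276.71 = 41.097 MW
P_net = 41.097 MW


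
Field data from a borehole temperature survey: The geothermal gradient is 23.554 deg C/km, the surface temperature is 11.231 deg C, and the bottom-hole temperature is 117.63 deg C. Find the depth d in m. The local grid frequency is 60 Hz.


d = (T_d - T_surf) / grad * 1000
d = (117.63 - 11.231) / 23.554 * 1000
d = 4517.2 m


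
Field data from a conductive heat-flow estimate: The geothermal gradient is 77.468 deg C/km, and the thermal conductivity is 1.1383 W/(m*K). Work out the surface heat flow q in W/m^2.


q = k * grad / 1000
q = 1.1383 * 77.468 / 1000
q = 0.088182 W/m^2


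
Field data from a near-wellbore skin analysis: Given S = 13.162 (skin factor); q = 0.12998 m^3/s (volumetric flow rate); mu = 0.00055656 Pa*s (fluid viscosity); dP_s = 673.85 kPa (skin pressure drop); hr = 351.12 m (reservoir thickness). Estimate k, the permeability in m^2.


k = S*q*mu / (2*pi*dP_s*1000*hr)
k = 13.162*0.12998*0.00055656 / (2*pi*673.85*1000*351.12)
k = 6.4049e-13 m^2


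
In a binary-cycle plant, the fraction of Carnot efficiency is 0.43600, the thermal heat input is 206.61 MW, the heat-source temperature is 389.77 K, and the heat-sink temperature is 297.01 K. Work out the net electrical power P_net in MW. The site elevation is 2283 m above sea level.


Step 1: eta = (1 - Tc/Th)*f = (1 - 297.01/389.77)*0.436 = 0.1037621
Step 2: P_net = eta * Q_in = 0.1037621 * 206.61 = 21.438 MW
P_net = 21.438 MW


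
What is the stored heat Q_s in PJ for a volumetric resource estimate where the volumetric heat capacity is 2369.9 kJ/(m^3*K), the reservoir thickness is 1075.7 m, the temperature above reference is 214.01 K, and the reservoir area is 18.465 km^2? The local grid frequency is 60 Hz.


Step 1: Vr = A*1e6*hr = 18.465*1e6*1075.7 = 1.986280e+10 m^3
Step 2: Q_s = Vr*rhoc*dT/1e12 = 1.986280e+10*2369.9*214.01/1e12 = 10074 PJ
Q_s = 10074 PJ


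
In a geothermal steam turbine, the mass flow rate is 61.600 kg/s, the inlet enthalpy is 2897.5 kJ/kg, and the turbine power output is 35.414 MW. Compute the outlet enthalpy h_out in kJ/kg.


h_out = h_in - P * 1000 / mdot
h_out = 2897.5 - 35.414 * 1000 / 61.600
h_out = 2322.6 kJ/kg


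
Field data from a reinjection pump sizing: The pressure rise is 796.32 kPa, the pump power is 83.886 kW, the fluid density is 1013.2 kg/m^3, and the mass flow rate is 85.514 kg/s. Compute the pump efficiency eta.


eta = mdot * dP / (rho * P_pump)
eta = 85.514 * 796.32 / (1013.2 * 83.886)
eta = 0.80120


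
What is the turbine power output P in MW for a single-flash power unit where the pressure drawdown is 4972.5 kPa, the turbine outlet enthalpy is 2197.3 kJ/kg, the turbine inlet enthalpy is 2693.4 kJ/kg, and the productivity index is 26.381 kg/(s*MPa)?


Step 1: mdot = PI * dP / 1000 = 26.381 * 4972.5 / 1000 = 131.1795 kg/s
Step 2: P = mdot*(h_in - h_out)/1000 = 131.1795*(2693.4 - 2197.3)/1000 = 65.078 MW
P = 65.078 MW
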